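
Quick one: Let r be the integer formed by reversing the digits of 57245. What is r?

Reversing 57245 gives 54275.

54275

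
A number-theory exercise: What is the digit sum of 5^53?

119

5^53 = 11102230246251565404236316680908203125
Sum of its 38 digits: 119.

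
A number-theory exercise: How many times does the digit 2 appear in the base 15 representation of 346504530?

2

346504530 in base 15 is 20648020.
The digit 2 appears 2 times.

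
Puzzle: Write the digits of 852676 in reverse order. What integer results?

Reversing 852676 gives 676258.

676258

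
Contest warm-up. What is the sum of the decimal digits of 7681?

22

7+6+8+1 = 22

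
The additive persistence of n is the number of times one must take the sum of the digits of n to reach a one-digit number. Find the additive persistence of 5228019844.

5228019844 → 43 → 7 (2 steps)

2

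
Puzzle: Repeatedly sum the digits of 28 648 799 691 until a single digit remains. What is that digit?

2+8+6+4+8+7+9+9+6+9+1 = 69
6+9 = 15
1+5 = 6

6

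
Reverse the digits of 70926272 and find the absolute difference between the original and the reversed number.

43663365

Reverse of 70926272 is 27262907.
|70926272 − 27262907| = 43663365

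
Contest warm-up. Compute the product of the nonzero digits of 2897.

2×8×9×7 = 1008

1008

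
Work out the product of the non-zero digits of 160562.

360

1×6×5×6×2 = 360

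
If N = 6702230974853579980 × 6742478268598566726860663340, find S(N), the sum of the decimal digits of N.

225

6702230974853579980 × 6742478268598566726860663340 = 45189646699078449954432134834276683636543933200
Sum of its 47 digits: 225.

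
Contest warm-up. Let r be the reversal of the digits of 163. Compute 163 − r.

-198

Reverse of 163 is 361.
163 − 361 = -198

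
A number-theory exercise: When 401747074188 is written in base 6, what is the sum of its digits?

401747074188 in base 6 is 504320550022140.
Digit sum: 5+0+4+3+2+0+5+5+0+0+2+2+1+4+0 = 33.

33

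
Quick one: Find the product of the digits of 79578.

17640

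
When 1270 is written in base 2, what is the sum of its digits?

1270 in base 2 is 10011110110.
Digit sum: 1+0+0+1+1+1+1+0+1+1+0 = 7.

7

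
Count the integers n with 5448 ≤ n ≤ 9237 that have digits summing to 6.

The integers in [5448, 9237] that have digits summing to 6: 6000.
1 qualifies.

1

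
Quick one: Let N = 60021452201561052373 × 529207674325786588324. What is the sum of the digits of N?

175

60021452201561052373 × 529207674325786588324 = 31763813129244487834306124441594754292852
Sum of its 41 digits: 175.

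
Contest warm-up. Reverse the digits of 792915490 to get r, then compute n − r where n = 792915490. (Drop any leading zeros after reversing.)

698396193

Reverse of 792915490 is 94519297.
792915490 − 94519297 = 698396193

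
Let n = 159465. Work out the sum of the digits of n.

1+5+9+4+6+5 = 30

30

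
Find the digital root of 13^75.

The digital root of n equals n mod 9 (or 9 when 9 | n), so we need 13^75 mod 9.
13^75 ≡ 1 (mod 9), so the digital root is 1.

1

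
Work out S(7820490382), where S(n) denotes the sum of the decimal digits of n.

7+8+2+0+4+9+0+3+8+2 = 43

43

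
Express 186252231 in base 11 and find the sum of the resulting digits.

31

186252231 in base 11 is 96153070.
Digit sum: 9+6+1+5+3+0+7+0 = 31.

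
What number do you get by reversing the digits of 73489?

Reversing 73489 gives 98437.

98437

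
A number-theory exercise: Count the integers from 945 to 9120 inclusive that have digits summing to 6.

The integers in [945, 9120] that have digits summing to 6: 1005, 1014, 1023, 1032, 1041, 1050, …, 5100, 6000.
56 qualify.

56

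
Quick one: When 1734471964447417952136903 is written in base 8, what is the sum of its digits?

96

1734471964447417952136903 in base 8 is 557223647414551600024067307.
Digit sum: 5+5+7+2+2+3+6+4+7+4+1+4+5+5+1+6+0+0+0+2+4+0+6+7+3+0+7 = 96.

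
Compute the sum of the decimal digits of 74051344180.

37

7+4+0+5+1+3+4+4+1+8+0 = 37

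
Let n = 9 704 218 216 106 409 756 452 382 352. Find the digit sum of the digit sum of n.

4

First digit sum: 112.
1+1+2 = 4.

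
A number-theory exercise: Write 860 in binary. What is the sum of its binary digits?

860 in base 2 is 1101011100.
Digit sum: 1+1+0+1+0+1+1+1+0+0 = 6.

6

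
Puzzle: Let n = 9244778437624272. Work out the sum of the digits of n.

9+2+4+4+7+7+8+4+3+7+6+2+4+2+7+2 = 78

78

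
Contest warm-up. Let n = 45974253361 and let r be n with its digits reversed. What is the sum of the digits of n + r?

Reversal of 45974253361 is 16335247954; 45974253361 + 16335247954 = 62309501315.
Digit sum of 62309501315: 6+2+3+0+9+5+0+1+3+1+5 = 35.

35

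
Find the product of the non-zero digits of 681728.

6×8×1×7×2×8 = 5376

5376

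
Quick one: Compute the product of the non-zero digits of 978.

504

9×7×8 = 504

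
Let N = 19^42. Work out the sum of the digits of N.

19^42 = 510095203738582479622335815880298130716653502143703561
Sum of its 54 digits: 217.

217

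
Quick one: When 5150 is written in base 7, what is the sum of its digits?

8

5150 in base 7 is 21005.
Digit sum: 2+1+0+0+5 = 8.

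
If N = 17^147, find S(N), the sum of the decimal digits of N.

800

17^147 = 7516080840909715499911286424295301039583185429853018013769765289246634274019123502562270931650319465356201630859154817050577468926833441346621548778490466843164916892376377410356273
Sum of its 181 digits: 800.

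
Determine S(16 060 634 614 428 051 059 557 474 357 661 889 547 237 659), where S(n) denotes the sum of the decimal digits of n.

1+6+0+6+0+6+3+4+6+1+4+4+2+8+0+5+1+0+5+9+5+5+7+4+7+4+3+5+7+6+6+1+8+8+9+5+4+7+2+3+7+6+5+9 = 204

204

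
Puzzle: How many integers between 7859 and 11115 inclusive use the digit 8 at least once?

The integers in [7859, 11115] that use the digit 8 at least once: 7859, 7860, 7861, 7862, 7863, 7864, …, 11098, 11108.
1622 qualify.

1622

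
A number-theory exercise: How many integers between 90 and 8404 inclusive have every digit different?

4412

The integers in [90, 8404] that have every digit different: 90, 91, 92, 93, 94, 95, …, 8402, 8403.
4412 qualify.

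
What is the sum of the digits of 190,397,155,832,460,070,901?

80

1+9+0+3+9+7+1+5+5+8+3+2+4+6+0+0+7+0+9+0+1 = 80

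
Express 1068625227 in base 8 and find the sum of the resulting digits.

1068625227 in base 8 is 7754366513.
Digit sum: 7+7+5+4+3+6+6+5+1+3 = 47.

47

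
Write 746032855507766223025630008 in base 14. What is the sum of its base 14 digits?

150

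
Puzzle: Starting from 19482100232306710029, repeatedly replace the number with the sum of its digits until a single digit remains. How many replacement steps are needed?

2

19482100232306710029 → 60 → 6 (2 steps)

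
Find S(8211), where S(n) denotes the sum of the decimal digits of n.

12

8+2+1+1 = 12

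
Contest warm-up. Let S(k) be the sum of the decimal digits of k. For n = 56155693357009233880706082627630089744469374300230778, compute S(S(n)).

5

First digit sum: 230.
2+3+0 = 5.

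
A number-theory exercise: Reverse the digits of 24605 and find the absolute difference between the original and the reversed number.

Reverse of 24605 is 50642.
|24605 − 50642| = 26037

26037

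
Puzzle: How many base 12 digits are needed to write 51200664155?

10

51200664155 in base 12 is 9B0ABB9B8B, which has 10 digits.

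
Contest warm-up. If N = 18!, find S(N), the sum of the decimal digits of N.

18! = 6402373705728000
Sum of its 16 digits: 54.

54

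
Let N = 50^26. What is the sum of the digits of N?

50^26 = 149011611938476562500000000000000000000000000
Sum of its 45 digits: 79.

79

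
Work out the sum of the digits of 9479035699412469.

87

9+4+7+9+0+3+5+6+9+9+4+1+2+4+6+9 = 87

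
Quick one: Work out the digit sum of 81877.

31

8+1+8+7+7 = 31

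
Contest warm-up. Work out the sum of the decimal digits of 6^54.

171

6^54 = 1047532535594334222593508922191671036215296
Sum of its 43 digits: 171.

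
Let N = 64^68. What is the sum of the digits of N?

64^68 = 661055968790248598951915308032771039828404682964281219284648795274405791236311345825189210439715284847591212025023358304256
Sum of its 123 digits: 541.

541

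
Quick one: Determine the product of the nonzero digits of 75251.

350

7×5×2×5×1 = 350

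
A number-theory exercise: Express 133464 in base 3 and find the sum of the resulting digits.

8

133464 in base 3 is 20210002010.
Digit sum: 2+0+2+1+0+0+0+2+0+1+0 = 8.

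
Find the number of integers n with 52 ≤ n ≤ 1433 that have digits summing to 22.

The integers in [52, 1433] that have digits summing to 22: 499, 589, 598, 679, 688, 697, …, 994, 1399.
22 qualify.

22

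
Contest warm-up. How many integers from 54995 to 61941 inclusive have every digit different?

1993

The integers in [54995, 61941] that have every digit different: 56012, 56013, 56014, 56017, 56018, 56019, …, 61938, 61940.
1993 qualify.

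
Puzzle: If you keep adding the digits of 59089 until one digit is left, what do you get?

5+9+0+8+9 = 31
3+1 = 4
(Equivalently, 59089 mod 9 = 4.)

4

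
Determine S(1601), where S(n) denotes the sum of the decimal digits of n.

8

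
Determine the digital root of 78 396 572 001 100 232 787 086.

2

7+8+3+9+6+5+7+2+0+0+1+1+0+0+2+3+2+7+8+7+0+8+6 = 92
9+2 = 11
1+1 = 2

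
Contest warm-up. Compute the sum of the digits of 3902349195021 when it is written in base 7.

57

3902349195021 in base 7 is 551635564601514.
Digit sum: 5+5+1+6+3+5+5+6+4+6+0+1+5+1+4 = 57.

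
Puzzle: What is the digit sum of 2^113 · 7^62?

2^113 · 7^62 = 258504430535365680122907062355428582625576645581332592640732097071152977458426080657408
Sum of its 87 digits: 371.

371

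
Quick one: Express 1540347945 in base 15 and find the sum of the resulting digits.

1540347945 in base 15 is 903695D0.
Digit sum: 9+0+3+6+9+5+13+0 = 45.

45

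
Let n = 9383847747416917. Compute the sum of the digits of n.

9+3+8+3+8+4+7+7+4+7+4+1+6+9+1+7 = 88

88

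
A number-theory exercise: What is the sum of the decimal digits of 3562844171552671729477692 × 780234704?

168

3562844171552671729477692 × 780234704 = 2779854667589524047258195092223168
Sum of its 34 digits: 168.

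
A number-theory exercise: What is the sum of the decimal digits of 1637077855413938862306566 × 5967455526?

1637077855413938862306566 × 5967455526 = 9769189294782138481297470382783716
Sum of its 34 digits: 180.

180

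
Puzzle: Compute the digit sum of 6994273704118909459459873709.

149

6+9+9+4+2+7+3+7+0+4+1+1+8+9+0+9+4+5+9+4+5+9+8+7+3+7+0+9 = 149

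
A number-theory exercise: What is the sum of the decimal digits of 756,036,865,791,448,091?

89

7+5+6+0+3+6+8+6+5+7+9+1+4+4+8+0+9+1 = 89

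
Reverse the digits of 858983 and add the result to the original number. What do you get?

Reverse of 858983 is 389858.
858983 + 389858 = 1248841

1248841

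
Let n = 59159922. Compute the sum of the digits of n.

5+9+1+5+9+9+2+2 = 42

42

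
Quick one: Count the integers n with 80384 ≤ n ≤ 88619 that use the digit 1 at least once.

2947

The integers in [80384, 88619] that use the digit 1 at least once: 80391, 80401, 80410, 80411, 80412, 80413, …, 88618, 88619.
2947 qualify.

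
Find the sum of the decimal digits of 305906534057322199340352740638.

3+0+5+9+0+6+5+3+4+0+5+7+3+2+2+1+9+9+3+4+0+3+5+2+7+4+0+6+3+8 = 118

118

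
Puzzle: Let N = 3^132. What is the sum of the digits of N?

3^132 = 955004950796825236893190701774414011919935138974343129836853841
Sum of its 63 digits: 288.

288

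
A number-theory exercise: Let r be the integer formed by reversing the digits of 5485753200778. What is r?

8770023575845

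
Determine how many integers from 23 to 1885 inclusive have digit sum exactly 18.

108

The integers in [23, 1885] that have digit sum exactly 18: 99, 189, 198, 279, 288, 297, …, 1872, 1881.
108 qualify.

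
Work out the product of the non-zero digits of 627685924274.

81285120

6×2×7×6×8×5×9×2×4×2×7×4 = 81285120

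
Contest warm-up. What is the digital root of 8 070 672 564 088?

7

8+0+7+0+6+7+2+5+6+4+0+8+8 = 61
6+1 = 7
(Equivalently, 8 070 672 564 088 mod 9 = 7.)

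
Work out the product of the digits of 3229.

108

3×2×2×9 = 108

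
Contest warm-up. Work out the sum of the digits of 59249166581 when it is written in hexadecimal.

59249166581 in base 16 is DCB8688F5.
Digit sum: 13+12+11+8+6+8+8+15+5 = 86.

86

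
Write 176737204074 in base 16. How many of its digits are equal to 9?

176737204074 in base 16 is 29265BB76A.
The digit 9 appears 1 time.

1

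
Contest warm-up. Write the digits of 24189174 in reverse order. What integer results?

Reversing 24189174 gives 47198142.

47198142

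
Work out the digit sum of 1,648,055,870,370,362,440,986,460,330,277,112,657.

1+6+4+8+0+5+5+8+7+0+3+7+0+3+6+2+4+4+0+9+8+6+4+6+0+3+3+0+2+7+7+1+1+2+6+5+7 = 150

150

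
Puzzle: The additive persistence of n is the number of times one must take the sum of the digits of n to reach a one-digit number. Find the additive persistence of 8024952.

8024952 → 30 → 3 (2 steps)

2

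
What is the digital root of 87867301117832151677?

8

8+7+8+6+7+3+0+1+1+1+7+8+3+2+1+5+1+6+7+7 = 89
8+9 = 17
1+7 = 8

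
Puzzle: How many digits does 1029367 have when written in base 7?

1029367 in base 7 is 11515033, which has 8 digits.

8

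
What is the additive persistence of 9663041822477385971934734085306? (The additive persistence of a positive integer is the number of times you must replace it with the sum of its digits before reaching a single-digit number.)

2

9663041822477385971934734085306 → 144 → 9 (2 steps)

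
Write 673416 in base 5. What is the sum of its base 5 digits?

673416 in base 5 is 133022131.
Digit sum: 1+3+3+0+2+2+1+3+1 = 16.

16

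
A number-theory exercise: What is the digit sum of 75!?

432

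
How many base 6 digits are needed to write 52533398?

10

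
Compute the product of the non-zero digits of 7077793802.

7×7×7×7×9×3×8×2 = 1037232

1037232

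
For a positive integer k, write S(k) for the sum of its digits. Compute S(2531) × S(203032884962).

517

S(2531) = 2+5+3+1 = 11.
S(203032884962) = 2+0+3+0+3+2+8+8+4+9+6+2 = 47.
11 · 47 = 517.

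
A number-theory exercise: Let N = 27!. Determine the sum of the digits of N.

27! = 10888869450418352160768000000
Sum of its 29 digits: 108.

108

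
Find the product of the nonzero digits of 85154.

800

8×5×1×5×4 = 800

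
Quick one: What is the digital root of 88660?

8+8+6+6+0 = 28
2+8 = 10
1+0 = 1

1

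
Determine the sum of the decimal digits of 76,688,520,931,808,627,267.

101

7+6+6+8+8+5+2+0+9+3+1+8+0+8+6+2+7+2+6+7 = 101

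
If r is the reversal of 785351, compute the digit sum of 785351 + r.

40

Reversal of 785351 is 153587; 785351 + 153587 = 938938.
Digit sum of 938938: 9+3+8+9+3+8 = 40.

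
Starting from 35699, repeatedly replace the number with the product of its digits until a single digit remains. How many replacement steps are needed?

35699 → 7290 → 0 (2 steps)

2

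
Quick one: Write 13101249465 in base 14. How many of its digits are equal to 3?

3

13101249465 in base 14 is 8C3DA3B73.
The digit 3 appears 3 times.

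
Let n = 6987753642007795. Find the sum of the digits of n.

85

6+9+8+7+7+5+3+6+4+2+0+0+7+7+9+5 = 85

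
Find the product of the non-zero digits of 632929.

6×3×2×9×2×9 = 5832

5832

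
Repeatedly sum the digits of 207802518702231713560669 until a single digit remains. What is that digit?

1

2+0+7+8+0+2+5+1+8+7+0+2+2+3+1+7+1+3+5+6+0+6+6+9 = 91
9+1 = 10
1+0 = 1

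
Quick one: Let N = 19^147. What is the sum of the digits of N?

847

19^147 = 94793670539805624992291954250660973887094204277012255164467080063382827487232992328377058411318607998285418973079252636470612274804675443436730189441118753410716854459990524403286471430539
Sum of its 188 digits: 847.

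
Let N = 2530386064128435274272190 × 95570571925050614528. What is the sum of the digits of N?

2530386064128435274272190 × 95570571925050614528 = 241830443339932360113831074905051587440376320
Sum of its 45 digits: 164.

164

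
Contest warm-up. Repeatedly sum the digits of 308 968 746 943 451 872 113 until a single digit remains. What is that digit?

9

3+0+8+9+6+8+7+4+6+9+4+3+4+5+1+8+7+2+1+1+3 = 99
9+9 = 18
1+8 = 9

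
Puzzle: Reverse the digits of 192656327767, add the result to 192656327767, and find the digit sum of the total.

68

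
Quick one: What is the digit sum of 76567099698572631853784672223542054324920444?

7+6+5+6+7+0+9+9+6+9+8+5+7+2+6+3+1+8+5+3+7+8+4+6+7+2+2+2+3+5+4+2+0+5+4+3+2+4+9+2+0+4+4+4 = 205

205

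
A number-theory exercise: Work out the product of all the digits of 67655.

6×7×6×5×5 = 6300

6300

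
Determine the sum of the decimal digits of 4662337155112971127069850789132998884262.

187

4+6+6+2+3+3+7+1+5+5+1+1+2+9+7+1+1+2+7+0+6+9+8+5+0+7+8+9+1+3+2+9+9+8+8+8+4+2+6+2 = 187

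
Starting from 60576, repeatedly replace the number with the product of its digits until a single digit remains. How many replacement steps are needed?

1

60576 → 0 (1 step)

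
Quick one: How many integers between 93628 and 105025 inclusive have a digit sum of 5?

35

The integers in [93628, 105025] that have a digit sum of 5: 100004, 100013, 100022, 100031, 100040, 100103, …, 103100, 104000.
35 qualify.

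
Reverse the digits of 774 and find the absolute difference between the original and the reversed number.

297

Reverse of 774 is 477.
|774 − 477| = 297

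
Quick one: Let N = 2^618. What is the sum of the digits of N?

2^618 = 1087770609288739018116276647019455748771006705104961378712461595034426490595025393129804804639189577049885346787832834079429794483512744426310696916513970896780966442670885312576979206144
Sum of its 187 digits: 883.

883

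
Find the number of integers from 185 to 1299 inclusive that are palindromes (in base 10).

84

The integers in [185, 1299] that are palindromes (in base 10): 191, 202, 212, 222, 232, 242, …, 1111, 1221.
84 qualify.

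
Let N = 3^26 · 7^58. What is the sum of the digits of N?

288

3^26 · 7^58 = 26353538935880870001758499530368956557972081227166922545813721
Sum of its 62 digits: 288.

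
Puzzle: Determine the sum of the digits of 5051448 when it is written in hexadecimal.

5051448 in base 16 is 4D1438.
Digit sum: 4+13+1+4+3+8 = 33.

33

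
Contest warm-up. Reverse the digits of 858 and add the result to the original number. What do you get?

Reverse of 858 is 858.
858 + 858 = 1716

1716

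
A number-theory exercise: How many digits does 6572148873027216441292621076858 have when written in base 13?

28

6572148873027216441292621076858 in base 13 is 5684B0284A0633C0A03056421957, which has 28 digits.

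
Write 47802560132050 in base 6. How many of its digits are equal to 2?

3

47802560132050 in base 6 is 245400105402435254.
The digit 2 appears 3 times.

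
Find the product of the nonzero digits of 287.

2×8×7 = 112

112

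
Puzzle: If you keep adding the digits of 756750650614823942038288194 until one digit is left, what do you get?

7+5+6+7+5+0+6+5+0+6+1+4+8+2+3+9+4+2+0+3+8+2+8+8+1+9+4 = 123
1+2+3 = 6

6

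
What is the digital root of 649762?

7

6+4+9+7+6+2 = 34
3+4 = 7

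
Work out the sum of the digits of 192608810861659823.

1+9+2+6+0+8+8+1+0+8+6+1+6+5+9+8+2+3 = 83

83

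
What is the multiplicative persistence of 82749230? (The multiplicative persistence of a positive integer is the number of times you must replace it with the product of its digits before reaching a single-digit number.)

1

82749230 → 0 (1 step)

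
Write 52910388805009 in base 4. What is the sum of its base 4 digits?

52910388805009 in base 4 is 30001330220323133312101.
Digit sum: 3+0+0+0+1+3+3+0+2+2+0+3+2+3+1+3+3+3+1+2+1+0+1 = 37.

37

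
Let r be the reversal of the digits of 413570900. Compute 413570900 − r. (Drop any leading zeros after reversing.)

Reverse of 413570900 is 9075314.
413570900 − 9075314 = 404495586

404495586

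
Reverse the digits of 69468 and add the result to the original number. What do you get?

155964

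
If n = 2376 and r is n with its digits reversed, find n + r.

9108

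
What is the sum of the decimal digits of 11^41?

203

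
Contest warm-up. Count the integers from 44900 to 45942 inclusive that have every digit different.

The integers in [44900, 45942] that have every digit different: 45012, 45013, 45016, 45017, 45018, 45019, …, 45937, 45938.
318 qualify.

318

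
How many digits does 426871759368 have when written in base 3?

426871759368 in base 3 is 1111210211102112011221210, which has 25 digits.

25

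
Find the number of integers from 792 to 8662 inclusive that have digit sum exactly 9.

167

The integers in [792, 8662] that have digit sum exactly 9: 801, 810, 900, 1008, 1017, 1026, …, 8010, 8100.
167 qualify.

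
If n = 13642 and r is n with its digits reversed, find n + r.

38273

Reverse of 13642 is 24631.
13642 + 24631 = 38273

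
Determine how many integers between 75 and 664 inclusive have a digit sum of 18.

24

The integers in [75, 664] that have a digit sum of 18: 99, 189, 198, 279, 288, 297, …, 648, 657.
24 qualify.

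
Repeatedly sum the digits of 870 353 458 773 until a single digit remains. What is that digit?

8+7+0+3+5+3+4+5+8+7+7+3 = 60
6+0 = 6

6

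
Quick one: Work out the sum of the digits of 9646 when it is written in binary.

8

9646 in base 2 is 10010110101110.
Digit sum: 1+0+0+1+0+1+1+0+1+0+1+1+1+0 = 8.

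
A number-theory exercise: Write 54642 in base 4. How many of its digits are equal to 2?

54642 in base 4 is 31111302.
The digit 2 appears 1 time.

1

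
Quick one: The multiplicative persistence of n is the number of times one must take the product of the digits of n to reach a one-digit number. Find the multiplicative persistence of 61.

1

61 → 6 (1 step)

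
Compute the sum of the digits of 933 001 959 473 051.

59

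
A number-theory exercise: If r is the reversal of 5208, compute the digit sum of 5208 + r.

12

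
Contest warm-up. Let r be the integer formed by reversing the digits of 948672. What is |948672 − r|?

Reverse of 948672 is 276849.
|948672 − 276849| = 671823

671823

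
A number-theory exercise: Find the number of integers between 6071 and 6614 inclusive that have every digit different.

301

The integers in [6071, 6614] that have every digit different: 6071, 6072, 6073, 6074, 6075, 6078, …, 6597, 6598.
301 qualify.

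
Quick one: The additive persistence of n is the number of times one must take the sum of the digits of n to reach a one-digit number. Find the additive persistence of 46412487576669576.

46412487576669576 → 93 → 12 → 3 (3 steps)

3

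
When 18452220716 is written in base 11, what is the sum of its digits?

18452220716 in base 11 is 7909885596.
Digit sum: 7+9+0+9+8+8+5+5+9+6 = 66.

66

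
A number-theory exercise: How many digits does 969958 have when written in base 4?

969958 in base 4 is 3230303212, which has 10 digits.

10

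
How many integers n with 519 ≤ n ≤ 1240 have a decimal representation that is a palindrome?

The integers in [519, 1240] that have a decimal representation that is a palindrome: 525, 535, 545, 555, 565, 575, …, 1111, 1221.
51 qualify.

51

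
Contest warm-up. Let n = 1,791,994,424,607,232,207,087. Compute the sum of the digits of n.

94

1+7+9+1+9+9+4+4+2+4+6+0+7+2+3+2+2+0+7+0+8+7 = 94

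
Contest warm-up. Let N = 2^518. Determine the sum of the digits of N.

733

2^518 = 858099707516326214372737599885174152158679412517913176174307932398192897924707006515319955082681819372162038923935107254640248499964580476571753536389382144
Sum of its 156 digits: 733.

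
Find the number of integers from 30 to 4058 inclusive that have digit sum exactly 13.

The integers in [30, 4058] that have digit sum exactly 13: 49, 58, 67, 76, 85, 94, …, 4045, 4054.
286 qualify.

286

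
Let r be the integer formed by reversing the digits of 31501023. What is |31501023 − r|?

509490

Reverse of 31501023 is 32010513.
|31501023 − 32010513| = 509490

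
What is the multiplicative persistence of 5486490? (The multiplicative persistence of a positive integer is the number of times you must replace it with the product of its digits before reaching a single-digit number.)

1

5486490 → 0 (1 step)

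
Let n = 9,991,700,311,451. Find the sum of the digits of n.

9+9+9+1+7+0+0+3+1+1+4+5+1 = 50

50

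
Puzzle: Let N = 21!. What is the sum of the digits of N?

21! = 51090942171709440000
Sum of its 20 digits: 63.

63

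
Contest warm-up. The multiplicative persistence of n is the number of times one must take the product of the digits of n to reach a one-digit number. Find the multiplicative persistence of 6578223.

2

6578223 → 20160 → 0 (2 steps)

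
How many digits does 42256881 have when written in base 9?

42256881 in base 9 is 87455480, which has 8 digits.

8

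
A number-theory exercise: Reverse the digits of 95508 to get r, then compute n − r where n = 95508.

Reverse of 95508 is 80559.
95508 − 80559 = 14949

14949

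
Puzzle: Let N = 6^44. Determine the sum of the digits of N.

6^44 = 17324272922341479351919144385642496
Sum of its 35 digits: 153.

153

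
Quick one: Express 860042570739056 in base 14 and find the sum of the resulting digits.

860042570739056 in base 14 is 112543D537CD0C.
Digit sum: 1+1+2+5+4+3+13+5+3+7+12+13+0+12 = 81.

81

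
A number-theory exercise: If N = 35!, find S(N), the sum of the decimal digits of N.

35! = 10333147966386144929666651337523200000000
Sum of its 41 digits: 144.

144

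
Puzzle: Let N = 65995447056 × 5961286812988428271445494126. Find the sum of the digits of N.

177

65995447056 × 5961286812988428271445494126 = 393417788252208791128834704182191993056
Sum of its 39 digits: 177.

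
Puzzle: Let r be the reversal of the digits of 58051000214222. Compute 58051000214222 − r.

35809800199137

Reverse of 58051000214222 is 22241200015085.
58051000214222 − 22241200015085 = 35809800199137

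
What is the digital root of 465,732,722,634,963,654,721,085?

8

4+6+5+7+3+2+7+2+2+6+3+4+9+6+3+6+5+4+7+2+1+0+8+5 = 107
1+0+7 = 8
(Equivalently, 465,732,722,634,963,654,721,085 mod 9 = 8.)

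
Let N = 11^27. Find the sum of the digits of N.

125

11^27 = 13109994191499930367061460371
Sum of its 29 digits: 125.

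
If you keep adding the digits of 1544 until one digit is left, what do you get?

1+5+4+4 = 14
1+4 = 5

5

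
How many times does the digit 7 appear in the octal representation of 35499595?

35499595 in base 8 is 207327113.
The digit 7 appears 2 times.

2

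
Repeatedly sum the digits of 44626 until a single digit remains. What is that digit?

4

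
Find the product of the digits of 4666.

4×6×6×6 = 864

864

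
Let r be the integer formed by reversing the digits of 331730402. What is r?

204037133

Reversing 331730402 gives 204037133.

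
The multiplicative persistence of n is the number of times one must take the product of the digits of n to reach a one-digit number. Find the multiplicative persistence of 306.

306 → 0 (1 step)

1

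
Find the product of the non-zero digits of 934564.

9×3×4×5×6×4 = 12960

12960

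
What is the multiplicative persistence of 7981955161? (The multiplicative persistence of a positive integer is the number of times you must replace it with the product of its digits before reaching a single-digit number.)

2

7981955161 → 680400 → 0 (2 steps)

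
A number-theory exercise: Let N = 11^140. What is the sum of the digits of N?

11^140 = 62370025577397531358841110939388847893548592446933933258926462617935083921209903069128165128774692591718806921697341816832781464720109223777504401
Sum of its 146 digits: 670.

670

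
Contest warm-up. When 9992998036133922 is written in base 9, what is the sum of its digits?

66

9992998036133922 in base 9 is 53473237555235313.
Digit sum: 5+3+4+7+3+2+3+7+5+5+5+2+3+5+3+1+3 = 66.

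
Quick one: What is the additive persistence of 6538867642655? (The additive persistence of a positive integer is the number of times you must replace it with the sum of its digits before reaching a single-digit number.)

6538867642655 → 71 → 8 (2 steps)

2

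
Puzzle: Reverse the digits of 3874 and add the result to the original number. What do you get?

8657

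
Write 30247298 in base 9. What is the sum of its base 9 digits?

30247298 in base 9 is 62821438.
Digit sum: 6+2+8+2+1+4+3+8 = 34.

34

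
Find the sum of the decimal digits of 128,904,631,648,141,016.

65

1+2+8+9+0+4+6+3+1+6+4+8+1+4+1+0+1+6 = 65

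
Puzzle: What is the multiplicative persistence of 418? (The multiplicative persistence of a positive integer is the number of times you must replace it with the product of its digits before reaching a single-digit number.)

2

418 → 32 → 6 (2 steps)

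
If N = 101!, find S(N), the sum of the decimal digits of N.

639

101! = 9425947759838359420851623124482936749562312794702543768327889353416977599316221476503087861591808346911623490003549599583369706302603264000000000000000000000000
Sum of its 160 digits: 639.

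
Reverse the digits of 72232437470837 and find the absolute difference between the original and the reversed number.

1575035952390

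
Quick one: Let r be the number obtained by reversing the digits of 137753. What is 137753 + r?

495484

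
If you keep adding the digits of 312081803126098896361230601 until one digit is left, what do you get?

3+1+2+0+8+1+8+0+3+1+2+6+0+9+8+8+9+6+3+6+1+2+3+0+6+0+1 = 97
9+7 = 16
1+6 = 7
(Equivalently, 312081803126098896361230601 mod 9 = 7.)

7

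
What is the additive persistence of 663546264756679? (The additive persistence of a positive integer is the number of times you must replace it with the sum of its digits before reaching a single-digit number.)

663546264756679 → 82 → 10 → 1 (3 steps)

3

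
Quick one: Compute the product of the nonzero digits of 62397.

6×2×3×9×7 = 2268

2268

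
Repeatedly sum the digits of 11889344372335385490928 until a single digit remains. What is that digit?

1+1+8+8+9+3+4+4+3+7+2+3+3+5+3+8+5+4+9+0+9+2+8 = 109
1+0+9 = 10
1+0 = 1

1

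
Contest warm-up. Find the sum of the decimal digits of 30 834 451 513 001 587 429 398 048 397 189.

142

3+0+8+3+4+4+5+1+5+1+3+0+0+1+5+8+7+4+2+9+3+9+8+0+4+8+3+9+7+1+8+9 = 142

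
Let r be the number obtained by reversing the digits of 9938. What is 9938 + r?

18337

Reverse of 9938 is 8399.
9938 + 8399 = 18337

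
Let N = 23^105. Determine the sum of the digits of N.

23^105 = 95812634498639204060954528695007768232770673673906862736268992021511343875293675573106571231952148162000507429738040443119496967638609689904343
Sum of its 143 digits: 647.

647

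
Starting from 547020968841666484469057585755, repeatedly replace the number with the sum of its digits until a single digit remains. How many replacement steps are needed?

547020968841666484469057585755 → 154 → 10 → 1 (3 steps)

3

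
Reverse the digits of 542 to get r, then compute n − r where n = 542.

297

Reverse of 542 is 245.
542 − 245 = 297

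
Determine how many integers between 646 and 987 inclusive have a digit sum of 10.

The integers in [646, 987] that have a digit sum of 10: 703, 712, 721, 730, 802, 811, 820, 901, 910.
9 qualify.

9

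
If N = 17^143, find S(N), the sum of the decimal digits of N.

872

17^143 = 89990311908498647045788321790870571946973640519785658861481127970769438512698884143655738456799121961616858405181389315867595801377299617421026433812938863796708814458356310513
Sum of its 176 digits: 872.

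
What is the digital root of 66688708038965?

8

6+6+6+8+8+7+0+8+0+3+8+9+6+5 = 80
8+0 = 8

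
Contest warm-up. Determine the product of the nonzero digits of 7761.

294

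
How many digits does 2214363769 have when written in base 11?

2214363769 in base 11 is A36A50302, which has 9 digits.

9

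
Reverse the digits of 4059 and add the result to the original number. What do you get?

13563

Reverse of 4059 is 9504.
4059 + 9504 = 13563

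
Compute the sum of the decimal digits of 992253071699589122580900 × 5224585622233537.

992253071699589122580900 × 5224585622233537 = 5184111132018736238749272616739975643300
Sum of its 40 digits: 165.

165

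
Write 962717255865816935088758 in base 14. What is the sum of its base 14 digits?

153

962717255865816935088758 in base 14 is B71365AB2DAD9A4319D66.
Digit sum: 11+7+1+3+6+5+10+11+2+13+10+13+9+10+4+3+1+9+13+6+6 = 153.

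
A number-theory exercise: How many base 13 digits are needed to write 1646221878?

1646221878 in base 13 is 20309A5B2, which has 9 digits.

9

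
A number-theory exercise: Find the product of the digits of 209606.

2×0×9×6×0×6 = 0

0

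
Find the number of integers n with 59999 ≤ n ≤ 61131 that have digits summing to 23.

The integers in [59999, 61131] that have digits summing to 23: 60089, 60098, 60179, 60188, 60197, 60269, …, 61088, 61097.
66 qualify.

66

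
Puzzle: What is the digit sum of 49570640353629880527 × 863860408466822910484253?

177

49570640353629880527 × 863860408466822910484253 = 42822113623848683477495136209732804104841331
Sum of its 44 digits: 177.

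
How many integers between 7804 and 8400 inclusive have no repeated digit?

333

The integers in [7804, 8400] that have no repeated digit: 7804, 7805, 7806, 7809, 7810, 7812, …, 8396, 8397.
333 qualify.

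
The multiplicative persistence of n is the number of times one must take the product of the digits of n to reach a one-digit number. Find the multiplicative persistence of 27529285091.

1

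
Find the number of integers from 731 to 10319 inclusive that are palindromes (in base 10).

The integers in [731, 10319] that are palindromes (in base 10): 737, 747, 757, 767, 777, 787, …, 10201, 10301.
121 qualify.

121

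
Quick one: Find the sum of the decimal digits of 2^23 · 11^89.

2^23 · 11^89 = 4051714907811938900969143298599522698599547012390343422397479348017616594682432396198327701395734528
Sum of its 100 digits: 475.

475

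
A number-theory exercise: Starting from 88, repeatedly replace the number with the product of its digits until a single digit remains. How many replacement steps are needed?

3

88 → 64 → 24 → 8 (3 steps)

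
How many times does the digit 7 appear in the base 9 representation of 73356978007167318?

73356978007167318 in base 9 is 435254447376241810.
The digit 7 appears 2 times.

2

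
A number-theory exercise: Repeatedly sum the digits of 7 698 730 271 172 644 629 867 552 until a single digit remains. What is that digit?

7

7+6+9+8+7+3+0+2+7+1+1+7+2+6+4+4+6+2+9+8+6+7+5+5+2 = 124
1+2+4 = 7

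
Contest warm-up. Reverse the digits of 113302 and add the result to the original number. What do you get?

316613

Reverse of 113302 is 203311.
113302 + 203311 = 316613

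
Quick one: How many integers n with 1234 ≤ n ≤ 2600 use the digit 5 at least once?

The integers in [1234, 2600] that use the digit 5 at least once: 1235, 1245, 1250, 1251, 1252, 1253, …, 2598, 2599.
425 qualify.

425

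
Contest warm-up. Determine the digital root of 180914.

5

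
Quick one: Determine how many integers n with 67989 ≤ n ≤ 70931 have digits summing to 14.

37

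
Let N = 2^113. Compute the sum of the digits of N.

2^113 = 10384593717069655257060992658440192
Sum of its 35 digits: 158.

158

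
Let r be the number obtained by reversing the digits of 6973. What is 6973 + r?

Reverse of 6973 is 3796.
6973 + 3796 = 10769

10769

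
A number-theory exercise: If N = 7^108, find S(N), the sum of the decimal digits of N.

370

7^108 = 18646113417161314493261616803956698971446415858248583415929120740302154318206422517221824801
Sum of its 92 digits: 370.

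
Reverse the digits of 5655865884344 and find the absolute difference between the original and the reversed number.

1220980198779

Reverse of 5655865884344 is 4434885685565.
|5655865884344 − 4434885685565| = 1220980198779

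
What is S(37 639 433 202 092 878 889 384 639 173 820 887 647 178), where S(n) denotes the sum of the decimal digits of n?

211

3+7+6+3+9+4+3+3+2+0+2+0+9+2+8+7+8+8+8+9+3+8+4+6+3+9+1+7+3+8+2+0+8+8+7+6+4+7+1+7+8 = 211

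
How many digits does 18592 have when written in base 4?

8

18592 in base 4 is 10202200, which has 8 digits.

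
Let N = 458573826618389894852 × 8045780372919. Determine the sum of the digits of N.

180

458573826618389894852 × 8045780372919 = 3689584293740601896905665758312988
Sum of its 34 digits: 180.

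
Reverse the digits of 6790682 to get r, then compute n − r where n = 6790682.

3929706

Reverse of 6790682 is 2860976.
6790682 − 2860976 = 3929706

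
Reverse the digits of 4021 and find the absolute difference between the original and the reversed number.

2817

Reverse of 4021 is 1204.
|4021 − 1204| = 2817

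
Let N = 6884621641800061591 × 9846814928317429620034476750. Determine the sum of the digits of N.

255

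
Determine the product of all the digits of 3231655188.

172800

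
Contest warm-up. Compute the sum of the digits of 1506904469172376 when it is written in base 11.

86

1506904469172376 in base 11 is 3A7167661A24A3A.
Digit sum: 3+10+7+1+6+7+6+6+1+10+2+4+10+3+10 = 86.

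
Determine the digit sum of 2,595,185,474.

2+5+9+5+1+8+5+4+7+4 = 50

50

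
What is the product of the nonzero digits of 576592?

18900

5×7×6×5×9×2 = 18900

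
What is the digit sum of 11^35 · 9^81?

11^35 · 9^81 = 552569926861036698819963625555372508856626333313095343192788295134780227719878222477561990257244617359442996320459
Sum of its 114 digits: 549.

549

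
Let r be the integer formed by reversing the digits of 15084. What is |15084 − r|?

Reverse of 15084 is 48051.
|15084 − 48051| = 32967

32967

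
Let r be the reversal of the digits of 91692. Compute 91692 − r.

62073

Reverse of 91692 is 29619.
91692 − 29619 = 62073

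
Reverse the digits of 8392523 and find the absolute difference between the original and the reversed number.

Reverse of 8392523 is 3252938.
|8392523 − 3252938| = 5139585

5139585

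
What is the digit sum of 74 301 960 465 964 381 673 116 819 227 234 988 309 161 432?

192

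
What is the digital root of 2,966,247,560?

2+9+6+6+2+4+7+5+6+0 = 47
4+7 = 11
1+1 = 2

2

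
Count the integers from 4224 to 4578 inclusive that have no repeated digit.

139

The integers in [4224, 4578] that have no repeated digit: 4230, 4231, 4235, 4236, 4237, 4238, …, 4576, 4578.
139 qualify.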